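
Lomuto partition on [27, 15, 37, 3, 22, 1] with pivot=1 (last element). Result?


Elements <= 1 go left of pivot.
Result: [1, 15, 37, 3, 22, 27], pivot at index 0


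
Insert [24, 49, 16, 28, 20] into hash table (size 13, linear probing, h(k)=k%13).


Insertions: 24->slot 11; 49->slot 10; 16->slot 3; 28->slot 2; 20->slot 7
Table: [None, None, 28, 16, None, None, None, 20, None, None, 49, 24, None]


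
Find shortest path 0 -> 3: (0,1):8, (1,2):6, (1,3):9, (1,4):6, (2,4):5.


Dijkstra from 0:
Distances: {0: 0, 1: 8, 2: 14, 3: 17, 4: 14}
Shortest distance to 3 = 17, path = [0, 1, 3]


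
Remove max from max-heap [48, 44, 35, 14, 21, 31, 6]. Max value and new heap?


Max = 48
Replace root with last, heapify down
Resulting heap: [44, 21, 35, 14, 6, 31]


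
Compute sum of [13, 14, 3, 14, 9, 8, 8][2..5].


Prefix sums: [0, 13, 27, 30, 44, 53, 61, 69]
Sum[2..5] = prefix[6] - prefix[2] = 61 - 27 = 34


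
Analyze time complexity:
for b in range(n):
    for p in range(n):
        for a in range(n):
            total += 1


Per nesting level: O(n) * O(n) * O(n) = O(n^3)
Complexity: O(n^3)


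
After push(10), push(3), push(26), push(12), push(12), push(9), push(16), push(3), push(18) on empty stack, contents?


push(10) -> [10]
push(3) -> [10, 3]
push(26) -> [10, 3, 26]
push(12) -> [10, 3, 26, 12]
push(12) -> [10, 3, 26, 12, 12]
push(9) -> [10, 3, 26, 12, 12, 9]
push(16) -> [10, 3, 26, 12, 12, 9, 16]
push(3) -> [10, 3, 26, 12, 12, 9, 16, 3]
push(18) -> [10, 3, 26, 12, 12, 9, 16, 3, 18]
Final stack (bottom to top): [10, 3, 26, 12, 12, 9, 16, 3, 18]


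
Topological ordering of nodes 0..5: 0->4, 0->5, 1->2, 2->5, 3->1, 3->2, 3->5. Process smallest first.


Kahn's algorithm, process smallest node first
Order: [0, 3, 1, 2, 4, 5]


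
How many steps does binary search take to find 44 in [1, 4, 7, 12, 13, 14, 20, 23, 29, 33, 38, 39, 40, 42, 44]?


Search for 44:
[0,14] mid=7 arr[7]=23
[8,14] mid=11 arr[11]=39
[12,14] mid=13 arr[13]=42
[14,14] mid=14 arr[14]=44
Total: 4 comparisons


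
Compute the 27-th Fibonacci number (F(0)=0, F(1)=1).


F(n)=F(n-1)+F(n-2)
...F(25)=75025, F(26)=121393, F(27)=196418


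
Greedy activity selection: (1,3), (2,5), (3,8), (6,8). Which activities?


Greedy: pick earliest-ending, then skip overlaps.
Selected (2 activities): [(1, 3), (3, 8)]


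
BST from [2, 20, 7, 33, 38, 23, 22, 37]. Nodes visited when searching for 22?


BST root = 2
Search for 22: compare at each node
Path: [2, 20, 33, 23, 22]


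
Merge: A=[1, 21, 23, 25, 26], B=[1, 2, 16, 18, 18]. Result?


Compare heads, take smaller each step.
Merged: [1, 1, 2, 16, 18, 18, 21, 23, 25, 26]


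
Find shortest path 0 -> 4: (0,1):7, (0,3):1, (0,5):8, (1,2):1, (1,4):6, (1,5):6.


Dijkstra from 0:
Distances: {0: 0, 1: 7, 2: 8, 3: 1, 4: 13, 5: 8}
Shortest distance to 4 = 13, path = [0, 1, 4]


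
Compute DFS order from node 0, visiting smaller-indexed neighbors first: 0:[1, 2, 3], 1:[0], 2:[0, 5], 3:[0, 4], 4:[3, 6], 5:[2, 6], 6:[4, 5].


DFS stack-based: start with [0]
Visit order: [0, 1, 2, 5, 6, 4, 3]


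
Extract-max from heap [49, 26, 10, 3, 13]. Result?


Max = 49
Replace root with last, heapify down
Resulting heap: [26, 13, 10, 3]


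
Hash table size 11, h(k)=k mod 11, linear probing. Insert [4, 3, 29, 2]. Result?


Insertions: 4->slot 4; 3->slot 3; 29->slot 7; 2->slot 2
Table: [None, None, 2, 3, 4, None, None, 29, None, None, None]


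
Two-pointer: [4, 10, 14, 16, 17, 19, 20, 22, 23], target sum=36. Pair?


Two pointers: lo=0, hi=8
Found pair: (14, 22) summing to 36


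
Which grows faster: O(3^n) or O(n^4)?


quartic grows slower than exponential (base 3)
O(n^4) is asymptotically smaller; O(3^n) grows faster


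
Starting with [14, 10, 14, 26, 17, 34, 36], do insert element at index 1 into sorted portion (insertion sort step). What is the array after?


After one pass: [10, 14, 14, 26, 17, 34, 36]


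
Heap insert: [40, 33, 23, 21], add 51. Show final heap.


Append 51: [40, 33, 23, 21, 51]
Bubble up: swap idx 4(51) with idx 1(33); swap idx 1(51) with idx 0(40)
Result: [51, 40, 23, 21, 33]


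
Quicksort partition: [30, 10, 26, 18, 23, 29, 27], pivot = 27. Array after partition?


Elements <= 27 go left of pivot.
Result: [10, 26, 18, 23, 27, 29, 30], pivot at index 4


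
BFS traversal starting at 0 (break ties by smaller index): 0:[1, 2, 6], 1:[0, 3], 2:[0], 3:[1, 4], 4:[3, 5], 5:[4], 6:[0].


BFS queue: start with [0]
Visit order: [0, 1, 2, 6, 3, 4, 5]


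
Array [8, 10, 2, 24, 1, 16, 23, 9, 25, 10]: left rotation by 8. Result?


Left rotate by 8: [25, 10, 8, 10, 2, 24, 1, 16, 23, 9]


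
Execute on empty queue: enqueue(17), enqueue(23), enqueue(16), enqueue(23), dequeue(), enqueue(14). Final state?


enqueue(17) -> [17]
enqueue(23) -> [17, 23]
enqueue(16) -> [17, 23, 16]
enqueue(23) -> [17, 23, 16, 23]
dequeue() returns 17 -> [23, 16, 23]
enqueue(14) -> [23, 16, 23, 14]
Final queue (front to back): [23, 16, 23, 14]


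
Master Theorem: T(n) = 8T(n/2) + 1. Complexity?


a=8, b=2, c=0. log_2(8)=3 > c=0. Case 1: O(n^log_b(a)) = O(n^3)
Complexity: O(n^3)


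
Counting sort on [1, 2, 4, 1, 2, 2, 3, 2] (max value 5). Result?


Count array: [0, 2, 4, 1, 1, 0]
Reconstruct: [1, 1, 2, 2, 2, 2, 3, 4]


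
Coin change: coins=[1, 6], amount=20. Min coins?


dp[0]=0; dp[i]=1+min(dp[i-c] for c in coins)
...dp[15]=5, dp[16]=6, dp[17]=7, dp[18]=3, dp[19]=4, dp[20]=5
Minimum coins for 20 = 5


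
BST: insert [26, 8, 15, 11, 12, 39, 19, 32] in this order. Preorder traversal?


Root = 26; build tree by BST insertion.
Preorder traversal: [26, 8, 15, 11, 12, 19, 39, 32]


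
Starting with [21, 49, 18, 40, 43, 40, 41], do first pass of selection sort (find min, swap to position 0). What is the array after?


After one pass: [18, 49, 21, 40, 43, 40, 41]


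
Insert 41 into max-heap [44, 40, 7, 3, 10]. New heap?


Append 41: [44, 40, 7, 3, 10, 41]
Bubble up: swap idx 5(41) with idx 2(7)
Result: [44, 40, 41, 3, 10, 7]


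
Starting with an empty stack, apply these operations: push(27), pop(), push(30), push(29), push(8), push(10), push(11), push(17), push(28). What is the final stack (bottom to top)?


push(27) -> [27]
pop() returns 27 -> []
push(30) -> [30]
push(29) -> [30, 29]
push(8) -> [30, 29, 8]
push(10) -> [30, 29, 8, 10]
push(11) -> [30, 29, 8, 10, 11]
push(17) -> [30, 29, 8, 10, 11, 17]
push(28) -> [30, 29, 8, 10, 11, 17, 28]
Final stack (bottom to top): [30, 29, 8, 10, 11, 17, 28]


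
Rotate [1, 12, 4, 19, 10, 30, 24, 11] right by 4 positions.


Right rotate by 4: [10, 30, 24, 11, 1, 12, 4, 19]


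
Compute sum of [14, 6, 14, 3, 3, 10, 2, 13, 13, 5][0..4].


Prefix sums: [0, 14, 20, 34, 37, 40, 50, 52, 65, 78, 83]
Sum[0..4] = prefix[5] - prefix[0] = 40 - 0 = 40


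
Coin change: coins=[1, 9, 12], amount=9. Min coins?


dp[0]=0; dp[i]=1+min(dp[i-c] for c in coins)
...dp[4]=4, dp[5]=5, dp[6]=6, dp[7]=7, dp[8]=8, dp[9]=1
Minimum coins for 9 = 1


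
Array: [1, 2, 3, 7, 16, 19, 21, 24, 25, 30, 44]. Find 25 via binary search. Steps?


Search for 25:
[0,10] mid=5 arr[5]=19
[6,10] mid=8 arr[8]=25
Total: 2 comparisons


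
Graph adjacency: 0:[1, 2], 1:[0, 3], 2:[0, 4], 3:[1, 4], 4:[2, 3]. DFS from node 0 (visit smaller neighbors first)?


DFS stack-based: start with [0]
Visit order: [0, 1, 3, 4, 2]


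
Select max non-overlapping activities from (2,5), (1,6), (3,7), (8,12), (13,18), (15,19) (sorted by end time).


Greedy: pick earliest-ending, then skip overlaps.
Selected (3 activities): [(2, 5), (8, 12), (13, 18)]


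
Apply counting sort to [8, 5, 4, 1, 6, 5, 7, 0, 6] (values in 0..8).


Count array: [1, 1, 0, 0, 1, 2, 2, 1, 1]
Reconstruct: [0, 1, 4, 5, 5, 6, 6, 7, 8]


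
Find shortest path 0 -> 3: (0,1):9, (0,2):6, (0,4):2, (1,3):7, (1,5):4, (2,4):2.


Dijkstra from 0:
Distances: {0: 0, 1: 9, 2: 4, 3: 16, 4: 2, 5: 13}
Shortest distance to 3 = 16, path = [0, 1, 3]


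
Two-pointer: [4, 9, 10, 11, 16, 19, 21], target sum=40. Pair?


Two pointers: lo=0, hi=6
Found pair: (19, 21) summing to 40


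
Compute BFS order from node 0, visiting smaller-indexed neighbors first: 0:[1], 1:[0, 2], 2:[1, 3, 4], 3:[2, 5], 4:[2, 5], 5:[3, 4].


BFS queue: start with [0]
Visit order: [0, 1, 2, 3, 4, 5]


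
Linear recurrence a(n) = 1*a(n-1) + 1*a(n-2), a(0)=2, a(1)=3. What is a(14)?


Build bottom-up:
...a(12)=610, a(13)=987, a(14)=1*987+1*610=1597


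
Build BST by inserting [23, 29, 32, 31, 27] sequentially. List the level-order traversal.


Root = 23; build tree by BST insertion.
Level-Order traversal: [23, 29, 27, 32, 31]


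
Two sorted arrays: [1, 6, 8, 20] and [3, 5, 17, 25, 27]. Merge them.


Compare heads, take smaller each step.
Merged: [1, 3, 5, 6, 8, 17, 20, 25, 27]


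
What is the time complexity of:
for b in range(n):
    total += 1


Per nesting level: O(n) = O(n)
Complexity: O(n)


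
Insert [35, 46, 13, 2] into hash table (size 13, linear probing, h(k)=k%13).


Insertions: 35->slot 9; 46->slot 7; 13->slot 0; 2->slot 2
Table: [13, None, 2, None, None, None, None, 46, None, 35, None, None, None]


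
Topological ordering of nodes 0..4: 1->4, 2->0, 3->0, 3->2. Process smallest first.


Kahn's algorithm, process smallest node first
Order: [1, 3, 2, 0, 4]


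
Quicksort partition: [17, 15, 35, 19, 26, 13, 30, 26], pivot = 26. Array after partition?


Elements <= 26 go left of pivot.
Result: [17, 15, 19, 26, 13, 26, 30, 35], pivot at index 5


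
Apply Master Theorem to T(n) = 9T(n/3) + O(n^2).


a=9, b=3, c=2. log_3(9)=2 = c=2. Case 2: O(n^c log n) = O(n^2 log n)
Complexity: O(n^2 log n)


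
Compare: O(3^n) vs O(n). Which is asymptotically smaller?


linear grows slower than exponential (base 3)
O(n) is asymptotically smaller; O(3^n) grows faster


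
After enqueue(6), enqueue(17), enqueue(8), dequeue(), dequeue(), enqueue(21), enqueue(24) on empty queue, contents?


enqueue(6) -> [6]
enqueue(17) -> [6, 17]
enqueue(8) -> [6, 17, 8]
dequeue() returns 6 -> [17, 8]
dequeue() returns 17 -> [8]
enqueue(21) -> [8, 21]
enqueue(24) -> [8, 21, 24]
Final queue (front to back): [8, 21, 24]


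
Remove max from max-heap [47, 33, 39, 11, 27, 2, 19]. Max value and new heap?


Max = 47
Replace root with last, heapify down
Resulting heap: [39, 33, 19, 11, 27, 2]


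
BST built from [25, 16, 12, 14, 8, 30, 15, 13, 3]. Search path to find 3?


BST root = 25
Search for 3: compare at each node
Path: [25, 16, 12, 8, 3]


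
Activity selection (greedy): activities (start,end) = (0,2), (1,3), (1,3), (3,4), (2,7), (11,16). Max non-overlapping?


Greedy: pick earliest-ending, then skip overlaps.
Selected (3 activities): [(0, 2), (3, 4), (11, 16)]


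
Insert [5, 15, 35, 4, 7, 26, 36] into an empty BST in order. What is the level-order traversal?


Root = 5; build tree by BST insertion.
Level-Order traversal: [5, 4, 15, 7, 35, 26, 36]


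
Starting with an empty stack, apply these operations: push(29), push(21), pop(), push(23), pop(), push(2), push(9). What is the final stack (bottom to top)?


push(29) -> [29]
push(21) -> [29, 21]
pop() returns 21 -> [29]
push(23) -> [29, 23]
pop() returns 23 -> [29]
push(2) -> [29, 2]
push(9) -> [29, 2, 9]
Final stack (bottom to top): [29, 2, 9]


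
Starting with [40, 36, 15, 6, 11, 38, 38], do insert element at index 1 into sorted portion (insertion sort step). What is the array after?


After one pass: [36, 40, 15, 6, 11, 38, 38]


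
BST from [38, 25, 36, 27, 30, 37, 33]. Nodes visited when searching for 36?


BST root = 38
Search for 36: compare at each node
Path: [38, 25, 36]


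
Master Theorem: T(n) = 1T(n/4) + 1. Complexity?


a=1, b=4, c=0. log_4(1)=0 = c=0. Case 2: O(n^c log n) = O(log n)
Complexity: O(log n)


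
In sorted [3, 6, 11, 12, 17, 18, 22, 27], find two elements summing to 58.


Two pointers: lo=0, hi=7
No pair sums to 58


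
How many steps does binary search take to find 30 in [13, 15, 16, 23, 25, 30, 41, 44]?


Search for 30:
[0,7] mid=3 arr[3]=23
[4,7] mid=5 arr[5]=30
Total: 2 comparisons


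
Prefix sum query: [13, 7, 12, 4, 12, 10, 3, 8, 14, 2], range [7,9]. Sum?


Prefix sums: [0, 13, 20, 32, 36, 48, 58, 61, 69, 83, 85]
Sum[7..9] = prefix[10] - prefix[7] = 85 - 61 = 24


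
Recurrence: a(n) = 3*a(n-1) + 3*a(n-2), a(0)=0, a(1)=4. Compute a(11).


Build bottom-up:
...a(9)=141264, a(10)=535572, a(11)=3*535572+3*141264=2030508


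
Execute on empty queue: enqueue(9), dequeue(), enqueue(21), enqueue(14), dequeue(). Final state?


enqueue(9) -> [9]
dequeue() returns 9 -> []
enqueue(21) -> [21]
enqueue(14) -> [21, 14]
dequeue() returns 21 -> [14]
Final queue (front to back): [14]


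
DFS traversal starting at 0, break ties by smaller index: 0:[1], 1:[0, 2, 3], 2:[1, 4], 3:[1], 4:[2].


DFS stack-based: start with [0]
Visit order: [0, 1, 2, 4, 3]


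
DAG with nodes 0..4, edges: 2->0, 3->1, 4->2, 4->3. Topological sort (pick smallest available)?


Kahn's algorithm, process smallest node first
Order: [4, 2, 0, 3, 1]


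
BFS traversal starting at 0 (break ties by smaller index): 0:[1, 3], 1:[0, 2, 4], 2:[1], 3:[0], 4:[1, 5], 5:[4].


BFS queue: start with [0]
Visit order: [0, 1, 3, 2, 4, 5]


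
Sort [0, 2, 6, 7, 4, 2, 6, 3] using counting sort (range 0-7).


Count array: [1, 0, 2, 1, 1, 0, 2, 1]
Reconstruct: [0, 2, 2, 3, 4, 6, 6, 7]


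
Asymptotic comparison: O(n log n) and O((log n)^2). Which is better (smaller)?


polylogarithmic grows slower than linearithmic
O((log n)^2) is asymptotically smaller; O(n log n) grows faster


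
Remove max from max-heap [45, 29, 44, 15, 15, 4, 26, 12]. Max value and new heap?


Max = 45
Replace root with last, heapify down
Resulting heap: [44, 29, 26, 15, 15, 4, 12]


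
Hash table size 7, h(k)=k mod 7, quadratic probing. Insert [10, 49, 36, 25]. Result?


Insertions: 10->slot 3; 49->slot 0; 36->slot 1; 25->slot 4
Table: [49, 36, None, 10, 25, None, None]


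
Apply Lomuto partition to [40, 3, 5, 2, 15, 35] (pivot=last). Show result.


Elements <= 35 go left of pivot.
Result: [3, 5, 2, 15, 35, 40], pivot at index 4


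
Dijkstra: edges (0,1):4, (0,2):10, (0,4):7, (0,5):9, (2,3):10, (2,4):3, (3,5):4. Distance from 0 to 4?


Dijkstra from 0:
Distances: {0: 0, 1: 4, 2: 10, 3: 13, 4: 7, 5: 9}
Shortest distance to 4 = 7, path = [0, 4]


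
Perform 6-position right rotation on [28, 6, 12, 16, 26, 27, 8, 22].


Right rotate by 6: [12, 16, 26, 27, 8, 22, 28, 6]


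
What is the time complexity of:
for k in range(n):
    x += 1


Per nesting level: O(n) = O(n)
Complexity: O(n)


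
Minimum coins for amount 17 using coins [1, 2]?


dp[0]=0; dp[i]=1+min(dp[i-c] for c in coins)
...dp[12]=6, dp[13]=7, dp[14]=7, dp[15]=8, dp[16]=8, dp[17]=9
Minimum coins for 17 = 9


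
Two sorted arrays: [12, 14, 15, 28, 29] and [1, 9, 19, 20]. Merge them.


Compare heads, take smaller each step.
Merged: [1, 9, 12, 14, 15, 19, 20, 28, 29]


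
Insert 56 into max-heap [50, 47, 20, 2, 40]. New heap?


Append 56: [50, 47, 20, 2, 40, 56]
Bubble up: swap idx 5(56) with idx 2(20); swap idx 2(56) with idx 0(50)
Result: [56, 47, 50, 2, 40, 20]


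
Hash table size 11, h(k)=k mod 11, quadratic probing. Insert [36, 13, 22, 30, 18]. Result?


Insertions: 36->slot 3; 13->slot 2; 22->slot 0; 30->slot 8; 18->slot 7
Table: [22, None, 13, 36, None, None, None, 18, 30, None, None]


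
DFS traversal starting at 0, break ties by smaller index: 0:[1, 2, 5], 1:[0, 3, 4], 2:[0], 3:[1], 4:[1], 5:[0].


DFS stack-based: start with [0]
Visit order: [0, 1, 3, 4, 2, 5]


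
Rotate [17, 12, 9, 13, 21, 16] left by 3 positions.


Left rotate by 3: [13, 21, 16, 17, 12, 9]


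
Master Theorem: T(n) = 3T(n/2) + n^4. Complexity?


a=3, b=2, c=4. log_2(3)=1.585 < c=4. Case 3: O(n^c) = O(n^4)
Complexity: O(n^4)


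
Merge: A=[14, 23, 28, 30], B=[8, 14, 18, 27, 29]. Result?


Compare heads, take smaller each step.
Merged: [8, 14, 14, 18, 23, 27, 28, 29, 30]


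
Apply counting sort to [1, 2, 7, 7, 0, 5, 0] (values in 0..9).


Count array: [2, 1, 1, 0, 0, 1, 0, 2, 0, 0]
Reconstruct: [0, 0, 1, 2, 5, 7, 7]


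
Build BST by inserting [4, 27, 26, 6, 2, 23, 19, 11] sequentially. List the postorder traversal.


Root = 4; build tree by BST insertion.
Postorder traversal: [2, 11, 19, 23, 6, 26, 27, 4]


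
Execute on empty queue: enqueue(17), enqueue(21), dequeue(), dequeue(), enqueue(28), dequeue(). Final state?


enqueue(17) -> [17]
enqueue(21) -> [17, 21]
dequeue() returns 17 -> [21]
dequeue() returns 21 -> []
enqueue(28) -> [28]
dequeue() returns 28 -> []
Final queue (front to back): []


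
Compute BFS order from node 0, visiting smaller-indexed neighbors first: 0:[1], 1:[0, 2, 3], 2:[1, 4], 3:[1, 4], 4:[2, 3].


BFS queue: start with [0]
Visit order: [0, 1, 2, 3, 4]


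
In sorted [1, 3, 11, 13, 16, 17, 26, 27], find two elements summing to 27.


Two pointers: lo=0, hi=7
Found pair: (1, 26) summing to 27


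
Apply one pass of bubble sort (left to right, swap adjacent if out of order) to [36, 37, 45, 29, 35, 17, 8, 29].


After one pass: [36, 37, 29, 35, 17, 8, 29, 45]


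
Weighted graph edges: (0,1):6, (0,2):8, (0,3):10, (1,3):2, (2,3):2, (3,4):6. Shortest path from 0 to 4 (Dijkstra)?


Dijkstra from 0:
Distances: {0: 0, 1: 6, 2: 8, 3: 8, 4: 14}
Shortest distance to 4 = 14, path = [0, 1, 3, 4]


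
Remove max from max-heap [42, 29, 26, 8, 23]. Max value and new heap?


Max = 42
Replace root with last, heapify down
Resulting heap: [29, 23, 26, 8]


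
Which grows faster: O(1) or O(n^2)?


constant grows slower than quadratic
O(1) is asymptotically smaller; O(n^2) grows faster


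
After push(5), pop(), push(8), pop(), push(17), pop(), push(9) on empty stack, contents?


push(5) -> [5]
pop() returns 5 -> []
push(8) -> [8]
pop() returns 8 -> []
push(17) -> [17]
pop() returns 17 -> []
push(9) -> [9]
Final stack (bottom to top): [9]


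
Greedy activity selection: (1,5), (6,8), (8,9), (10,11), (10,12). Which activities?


Greedy: pick earliest-ending, then skip overlaps.
Selected (4 activities): [(1, 5), (6, 8), (8, 9), (10, 11)]


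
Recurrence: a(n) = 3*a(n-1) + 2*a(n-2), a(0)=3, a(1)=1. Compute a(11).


Build bottom-up:
...a(9)=60037, a(10)=213825, a(11)=3*213825+2*60037=761549


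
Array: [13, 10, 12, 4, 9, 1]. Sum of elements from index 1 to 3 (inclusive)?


Prefix sums: [0, 13, 23, 35, 39, 48, 49]
Sum[1..3] = prefix[4] - prefix[1] = 39 - 13 = 26


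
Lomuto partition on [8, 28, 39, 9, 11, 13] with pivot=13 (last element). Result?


Elements <= 13 go left of pivot.
Result: [8, 9, 11, 13, 39, 28], pivot at index 3


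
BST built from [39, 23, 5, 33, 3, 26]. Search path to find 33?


BST root = 39
Search for 33: compare at each node
Path: [39, 23, 33]


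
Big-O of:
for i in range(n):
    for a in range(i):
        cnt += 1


Per nesting level: O(n) * O(n) [triangular over i] = O(n^2)
Complexity: O(n^2)


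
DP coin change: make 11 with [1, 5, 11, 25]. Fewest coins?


dp[0]=0; dp[i]=1+min(dp[i-c] for c in coins)
...dp[6]=2, dp[7]=3, dp[8]=4, dp[9]=5, dp[10]=2, dp[11]=1
Minimum coins for 11 = 1


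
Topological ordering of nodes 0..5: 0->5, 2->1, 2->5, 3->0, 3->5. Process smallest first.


Kahn's algorithm, process smallest node first
Order: [2, 1, 3, 0, 4, 5]


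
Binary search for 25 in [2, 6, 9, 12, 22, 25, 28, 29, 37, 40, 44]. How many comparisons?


Search for 25:
[0,10] mid=5 arr[5]=25
Total: 1 comparisons


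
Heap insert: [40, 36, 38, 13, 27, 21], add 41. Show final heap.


Append 41: [40, 36, 38, 13, 27, 21, 41]
Bubble up: swap idx 6(41) with idx 2(38); swap idx 2(41) with idx 0(40)
Result: [41, 36, 40, 13, 27, 21, 38]


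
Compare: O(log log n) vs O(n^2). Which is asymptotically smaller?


double-logarithmic grows slower than quadratic
O(log log n) is asymptotically smaller; O(n^2) grows faster


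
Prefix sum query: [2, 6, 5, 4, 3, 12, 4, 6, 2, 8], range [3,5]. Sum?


Prefix sums: [0, 2, 8, 13, 17, 20, 32, 36, 42, 44, 52]
Sum[3..5] = prefix[6] - prefix[3] = 32 - 13 = 19


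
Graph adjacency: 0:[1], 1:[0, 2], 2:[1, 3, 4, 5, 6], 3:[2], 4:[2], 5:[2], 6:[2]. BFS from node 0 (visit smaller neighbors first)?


BFS queue: start with [0]
Visit order: [0, 1, 2, 3, 4, 5, 6]


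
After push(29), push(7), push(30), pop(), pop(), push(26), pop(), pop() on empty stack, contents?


push(29) -> [29]
push(7) -> [29, 7]
push(30) -> [29, 7, 30]
pop() returns 30 -> [29, 7]
pop() returns 7 -> [29]
push(26) -> [29, 26]
pop() returns 26 -> [29]
pop() returns 29 -> []
Final stack (bottom to top): []


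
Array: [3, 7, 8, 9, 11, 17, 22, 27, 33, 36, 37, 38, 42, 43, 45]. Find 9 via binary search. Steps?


Search for 9:
[0,14] mid=7 arr[7]=27
[0,6] mid=3 arr[3]=9
Total: 2 comparisons


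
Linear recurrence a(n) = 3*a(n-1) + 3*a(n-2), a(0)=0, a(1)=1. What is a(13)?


Build bottom-up:
...a(11)=507627, a(12)=1924560, a(13)=3*1924560+3*507627=7296561


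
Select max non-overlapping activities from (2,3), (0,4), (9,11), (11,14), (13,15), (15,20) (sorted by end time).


Greedy: pick earliest-ending, then skip overlaps.
Selected (4 activities): [(2, 3), (9, 11), (11, 14), (15, 20)]


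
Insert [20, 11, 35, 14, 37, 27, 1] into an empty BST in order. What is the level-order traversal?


Root = 20; build tree by BST insertion.
Level-Order traversal: [20, 11, 35, 1, 14, 27, 37]


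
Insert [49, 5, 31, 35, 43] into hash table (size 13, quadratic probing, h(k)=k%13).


Insertions: 49->slot 10; 5->slot 5; 31->slot 6; 35->slot 9; 43->slot 4
Table: [None, None, None, None, 43, 5, 31, None, None, 35, 49, None, None]


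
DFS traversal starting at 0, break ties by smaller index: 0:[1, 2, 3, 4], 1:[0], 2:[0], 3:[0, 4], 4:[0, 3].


DFS stack-based: start with [0]
Visit order: [0, 1, 2, 3, 4]


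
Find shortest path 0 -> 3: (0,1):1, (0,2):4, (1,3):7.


Dijkstra from 0:
Distances: {0: 0, 1: 1, 2: 4, 3: 8}
Shortest distance to 3 = 8, path = [0, 1, 3]


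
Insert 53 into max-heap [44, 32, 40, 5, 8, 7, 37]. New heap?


Append 53: [44, 32, 40, 5, 8, 7, 37, 53]
Bubble up: swap idx 7(53) with idx 3(5); swap idx 3(53) with idx 1(32); swap idx 1(53) with idx 0(44)
Result: [53, 44, 40, 32, 8, 7, 37, 5]


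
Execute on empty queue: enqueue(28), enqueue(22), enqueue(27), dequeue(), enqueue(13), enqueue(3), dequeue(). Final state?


enqueue(28) -> [28]
enqueue(22) -> [28, 22]
enqueue(27) -> [28, 22, 27]
dequeue() returns 28 -> [22, 27]
enqueue(13) -> [22, 27, 13]
enqueue(3) -> [22, 27, 13, 3]
dequeue() returns 22 -> [27, 13, 3]
Final queue (front to back): [27, 13, 3]


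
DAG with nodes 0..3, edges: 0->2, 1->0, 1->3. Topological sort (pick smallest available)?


Kahn's algorithm, process smallest node first
Order: [1, 0, 2, 3]


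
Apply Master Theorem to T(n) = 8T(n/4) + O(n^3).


a=8, b=4, c=3. log_4(8)=1.5 < c=3. Case 3: O(n^c) = O(n^3)
Complexity: O(n^3)


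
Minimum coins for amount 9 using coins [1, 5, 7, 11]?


dp[0]=0; dp[i]=1+min(dp[i-c] for c in coins)
...dp[4]=4, dp[5]=1, dp[6]=2, dp[7]=1, dp[8]=2, dp[9]=3
Minimum coins for 9 = 3


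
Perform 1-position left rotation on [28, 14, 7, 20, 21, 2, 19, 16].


Left rotate by 1: [14, 7, 20, 21, 2, 19, 16, 28]


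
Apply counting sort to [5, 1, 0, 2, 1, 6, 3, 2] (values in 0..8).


Count array: [1, 2, 2, 1, 0, 1, 1, 0, 0]
Reconstruct: [0, 1, 1, 2, 2, 3, 5, 6]


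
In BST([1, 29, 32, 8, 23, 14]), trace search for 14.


BST root = 1
Search for 14: compare at each node
Path: [1, 29, 8, 23, 14]


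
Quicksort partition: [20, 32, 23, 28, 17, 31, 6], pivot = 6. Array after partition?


Elements <= 6 go left of pivot.
Result: [6, 32, 23, 28, 17, 31, 20], pivot at index 0


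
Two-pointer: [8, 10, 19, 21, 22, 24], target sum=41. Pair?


Two pointers: lo=0, hi=5
Found pair: (19, 22) summing to 41


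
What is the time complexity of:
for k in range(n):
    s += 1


Per nesting level: O(n) = O(n)
Complexity: O(n)


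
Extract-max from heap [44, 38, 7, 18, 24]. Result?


Max = 44
Replace root with last, heapify down
Resulting heap: [38, 24, 7, 18]


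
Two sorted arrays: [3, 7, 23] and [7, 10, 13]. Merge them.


Compare heads, take smaller each step.
Merged: [3, 7, 7, 10, 13, 23]


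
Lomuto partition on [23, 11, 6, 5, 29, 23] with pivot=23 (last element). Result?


Elements <= 23 go left of pivot.
Result: [23, 11, 6, 5, 23, 29], pivot at index 4


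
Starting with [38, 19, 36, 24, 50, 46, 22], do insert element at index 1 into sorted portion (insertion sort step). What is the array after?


After one pass: [19, 38, 36, 24, 50, 46, 22]


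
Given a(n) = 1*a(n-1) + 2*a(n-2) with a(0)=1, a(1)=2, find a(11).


Build bottom-up:
...a(9)=512, a(10)=1024, a(11)=1*1024+2*512=2048


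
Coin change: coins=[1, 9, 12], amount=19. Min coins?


dp[0]=0; dp[i]=1+min(dp[i-c] for c in coins)
...dp[14]=3, dp[15]=4, dp[16]=5, dp[17]=6, dp[18]=2, dp[19]=3
Minimum coins for 19 = 3


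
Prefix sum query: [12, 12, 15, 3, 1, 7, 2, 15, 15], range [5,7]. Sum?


Prefix sums: [0, 12, 24, 39, 42, 43, 50, 52, 67, 82]
Sum[5..7] = prefix[8] - prefix[5] = 67 - 43 = 24


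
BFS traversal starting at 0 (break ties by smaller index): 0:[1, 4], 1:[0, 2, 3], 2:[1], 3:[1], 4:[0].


BFS queue: start with [0]
Visit order: [0, 1, 4, 2, 3]


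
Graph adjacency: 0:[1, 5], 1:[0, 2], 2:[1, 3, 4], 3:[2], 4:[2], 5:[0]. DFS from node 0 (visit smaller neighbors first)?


DFS stack-based: start with [0]
Visit order: [0, 1, 2, 3, 4, 5]


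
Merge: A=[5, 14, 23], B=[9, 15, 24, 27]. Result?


Compare heads, take smaller each step.
Merged: [5, 9, 14, 15, 23, 24, 27]


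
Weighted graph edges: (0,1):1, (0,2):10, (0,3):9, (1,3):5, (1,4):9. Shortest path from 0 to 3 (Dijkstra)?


Dijkstra from 0:
Distances: {0: 0, 1: 1, 2: 10, 3: 6, 4: 10}
Shortest distance to 3 = 6, path = [0, 1, 3]


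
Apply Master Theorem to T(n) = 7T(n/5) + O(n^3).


a=7, b=5, c=3. log_5(7)=1.209 < c=3. Case 3: O(n^c) = O(n^3)
Complexity: O(n^3)


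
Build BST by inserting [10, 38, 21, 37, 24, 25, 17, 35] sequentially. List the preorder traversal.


Root = 10; build tree by BST insertion.
Preorder traversal: [10, 38, 21, 17, 37, 24, 25, 35]


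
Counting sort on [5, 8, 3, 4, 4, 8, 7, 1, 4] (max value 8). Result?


Count array: [0, 1, 0, 1, 3, 1, 0, 1, 2]
Reconstruct: [1, 3, 4, 4, 4, 5, 7, 8, 8]


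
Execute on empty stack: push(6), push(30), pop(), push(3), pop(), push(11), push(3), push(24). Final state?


push(6) -> [6]
push(30) -> [6, 30]
pop() returns 30 -> [6]
push(3) -> [6, 3]
pop() returns 3 -> [6]
push(11) -> [6, 11]
push(3) -> [6, 11, 3]
push(24) -> [6, 11, 3, 24]
Final stack (bottom to top): [6, 11, 3, 24]


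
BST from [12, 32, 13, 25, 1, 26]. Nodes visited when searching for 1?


BST root = 12
Search for 1: compare at each node
Path: [12, 1]


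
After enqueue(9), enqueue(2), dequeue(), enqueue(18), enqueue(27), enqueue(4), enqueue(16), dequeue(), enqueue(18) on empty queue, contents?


enqueue(9) -> [9]
enqueue(2) -> [9, 2]
dequeue() returns 9 -> [2]
enqueue(18) -> [2, 18]
enqueue(27) -> [2, 18, 27]
enqueue(4) -> [2, 18, 27, 4]
enqueue(16) -> [2, 18, 27, 4, 16]
dequeue() returns 2 -> [18, 27, 4, 16]
enqueue(18) -> [18, 27, 4, 16, 18]
Final queue (front to back): [18, 27, 4, 16, 18]


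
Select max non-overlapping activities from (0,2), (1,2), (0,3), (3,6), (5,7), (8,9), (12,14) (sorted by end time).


Greedy: pick earliest-ending, then skip overlaps.
Selected (4 activities): [(0, 2), (3, 6), (8, 9), (12, 14)]


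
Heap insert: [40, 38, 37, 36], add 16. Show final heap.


Append 16: [40, 38, 37, 36, 16]
Bubble up: no swaps needed
Result: [40, 38, 37, 36, 16]


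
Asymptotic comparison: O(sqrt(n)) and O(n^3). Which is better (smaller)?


sublinear grows slower than cubic
O(sqrt(n)) is asymptotically smaller; O(n^3) grows faster


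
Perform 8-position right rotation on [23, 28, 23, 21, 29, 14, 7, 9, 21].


Right rotate by 8: [28, 23, 21, 29, 14, 7, 9, 21, 23]


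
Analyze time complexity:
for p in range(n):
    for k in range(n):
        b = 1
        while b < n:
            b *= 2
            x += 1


Per nesting level: O(n) * O(n) * O(log n) = O(n^2 log n)
Complexity: O(n^2 log n)


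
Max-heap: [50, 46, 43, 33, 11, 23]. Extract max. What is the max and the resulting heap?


Max = 50
Replace root with last, heapify down
Resulting heap: [46, 33, 43, 23, 11]


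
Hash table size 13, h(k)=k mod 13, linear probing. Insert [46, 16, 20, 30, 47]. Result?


Insertions: 46->slot 7; 16->slot 3; 20->slot 8; 30->slot 4; 47->slot 9
Table: [None, None, None, 16, 30, None, None, 46, 20, 47, None, None, None]


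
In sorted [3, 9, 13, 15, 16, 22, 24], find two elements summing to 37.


Two pointers: lo=0, hi=6
Found pair: (13, 24) summing to 37


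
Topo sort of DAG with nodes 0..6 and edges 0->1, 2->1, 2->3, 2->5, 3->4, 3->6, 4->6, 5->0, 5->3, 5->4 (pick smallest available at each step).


Kahn's algorithm, process smallest node first
Order: [2, 5, 0, 1, 3, 4, 6]


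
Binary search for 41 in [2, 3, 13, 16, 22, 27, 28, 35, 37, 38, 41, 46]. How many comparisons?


Search for 41:
[0,11] mid=5 arr[5]=27
[6,11] mid=8 arr[8]=37
[9,11] mid=10 arr[10]=41
Total: 3 comparisons


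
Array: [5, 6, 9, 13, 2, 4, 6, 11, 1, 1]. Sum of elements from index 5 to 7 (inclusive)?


Prefix sums: [0, 5, 11, 20, 33, 35, 39, 45, 56, 57, 58]
Sum[5..7] = prefix[8] - prefix[5] = 56 - 35 = 21


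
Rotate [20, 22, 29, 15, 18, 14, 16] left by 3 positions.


Left rotate by 3: [15, 18, 14, 16, 20, 22, 29]


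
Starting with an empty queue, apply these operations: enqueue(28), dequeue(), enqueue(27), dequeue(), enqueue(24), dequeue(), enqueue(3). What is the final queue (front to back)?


enqueue(28) -> [28]
dequeue() returns 28 -> []
enqueue(27) -> [27]
dequeue() returns 27 -> []
enqueue(24) -> [24]
dequeue() returns 24 -> []
enqueue(3) -> [3]
Final queue (front to back): [3]


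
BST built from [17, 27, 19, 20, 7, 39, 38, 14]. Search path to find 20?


BST root = 17
Search for 20: compare at each node
Path: [17, 27, 19, 20]


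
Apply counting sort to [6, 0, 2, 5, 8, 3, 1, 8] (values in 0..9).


Count array: [1, 1, 1, 1, 0, 1, 1, 0, 2, 0]
Reconstruct: [0, 1, 2, 3, 5, 6, 8, 8]


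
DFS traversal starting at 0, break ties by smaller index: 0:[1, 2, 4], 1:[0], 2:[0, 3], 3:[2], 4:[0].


DFS stack-based: start with [0]
Visit order: [0, 1, 2, 3, 4]


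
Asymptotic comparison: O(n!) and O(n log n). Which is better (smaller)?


linearithmic grows slower than factorial
O(n log n) is asymptotically smaller; O(n!) grows faster


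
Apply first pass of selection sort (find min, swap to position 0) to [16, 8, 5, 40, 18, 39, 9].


After one pass: [5, 8, 16, 40, 18, 39, 9]


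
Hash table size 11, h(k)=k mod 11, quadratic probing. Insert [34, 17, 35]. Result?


Insertions: 34->slot 1; 17->slot 6; 35->slot 2
Table: [None, 34, 35, None, None, None, 17, None, None, None, None]


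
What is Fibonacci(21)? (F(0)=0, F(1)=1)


F(n)=F(n-1)+F(n-2)
...F(19)=4181, F(20)=6765, F(21)=10946


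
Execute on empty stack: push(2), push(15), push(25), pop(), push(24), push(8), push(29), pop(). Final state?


push(2) -> [2]
push(15) -> [2, 15]
push(25) -> [2, 15, 25]
pop() returns 25 -> [2, 15]
push(24) -> [2, 15, 24]
push(8) -> [2, 15, 24, 8]
push(29) -> [2, 15, 24, 8, 29]
pop() returns 29 -> [2, 15, 24, 8]
Final stack (bottom to top): [2, 15, 24, 8]


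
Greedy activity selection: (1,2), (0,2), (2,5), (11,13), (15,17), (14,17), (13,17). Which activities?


Greedy: pick earliest-ending, then skip overlaps.
Selected (4 activities): [(1, 2), (2, 5), (11, 13), (15, 17)]


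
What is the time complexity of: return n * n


Analysis: constant-time operation, no loop
Complexity: O(1)


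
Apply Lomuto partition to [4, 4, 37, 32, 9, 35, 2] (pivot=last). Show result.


Elements <= 2 go left of pivot.
Result: [2, 4, 37, 32, 9, 35, 4], pivot at index 0


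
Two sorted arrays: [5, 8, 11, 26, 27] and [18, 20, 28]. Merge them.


Compare heads, take smaller each step.
Merged: [5, 8, 11, 18, 20, 26, 27, 28]


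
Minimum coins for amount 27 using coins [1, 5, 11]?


dp[0]=0; dp[i]=1+min(dp[i-c] for c in coins)
...dp[22]=2, dp[23]=3, dp[24]=4, dp[25]=5, dp[26]=4, dp[27]=3
Minimum coins for 27 = 3


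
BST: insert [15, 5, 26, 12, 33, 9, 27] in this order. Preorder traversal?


Root = 15; build tree by BST insertion.
Preorder traversal: [15, 5, 12, 9, 26, 33, 27]


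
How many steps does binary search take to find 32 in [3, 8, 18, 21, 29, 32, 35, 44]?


Search for 32:
[0,7] mid=3 arr[3]=21
[4,7] mid=5 arr[5]=32
Total: 2 comparisons


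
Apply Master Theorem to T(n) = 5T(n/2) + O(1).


a=5, b=2, c=0. log_2(5)=2.322 > c=0. Case 1: O(n^log_b(a)) = O(n^2.322)
Complexity: O(n^2.322)


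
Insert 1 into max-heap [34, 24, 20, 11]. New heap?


Append 1: [34, 24, 20, 11, 1]
Bubble up: no swaps needed
Result: [34, 24, 20, 11, 1]


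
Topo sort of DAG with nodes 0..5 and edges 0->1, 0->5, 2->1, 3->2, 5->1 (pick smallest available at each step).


Kahn's algorithm, process smallest node first
Order: [0, 3, 2, 4, 5, 1]


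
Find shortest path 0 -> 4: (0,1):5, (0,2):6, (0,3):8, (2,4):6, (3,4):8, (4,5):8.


Dijkstra from 0:
Distances: {0: 0, 1: 5, 2: 6, 3: 8, 4: 12, 5: 20}
Shortest distance to 4 = 12, path = [0, 2, 4]


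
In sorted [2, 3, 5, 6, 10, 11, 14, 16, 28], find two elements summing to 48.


Two pointers: lo=0, hi=8
No pair sums to 48


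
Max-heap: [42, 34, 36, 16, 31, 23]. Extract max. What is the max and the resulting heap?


Max = 42
Replace root with last, heapify down
Resulting heap: [36, 34, 23, 16, 31]


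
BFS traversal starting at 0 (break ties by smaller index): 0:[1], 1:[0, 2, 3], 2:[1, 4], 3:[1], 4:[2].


BFS queue: start with [0]
Visit order: [0, 1, 2, 3, 4]


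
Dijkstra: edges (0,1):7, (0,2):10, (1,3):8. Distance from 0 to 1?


Dijkstra from 0:
Distances: {0: 0, 1: 7, 2: 10, 3: 15}
Shortest distance to 1 = 7, path = [0, 1]


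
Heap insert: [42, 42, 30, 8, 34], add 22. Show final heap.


Append 22: [42, 42, 30, 8, 34, 22]
Bubble up: no swaps needed
Result: [42, 42, 30, 8, 34, 22]


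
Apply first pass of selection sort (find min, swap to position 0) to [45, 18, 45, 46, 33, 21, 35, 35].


After one pass: [18, 45, 45, 46, 33, 21, 35, 35]


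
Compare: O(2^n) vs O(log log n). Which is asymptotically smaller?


double-logarithmic grows slower than exponential
O(log log n) is asymptotically smaller; O(2^n) grows faster


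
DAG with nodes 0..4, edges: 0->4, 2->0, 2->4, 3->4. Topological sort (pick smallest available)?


Kahn's algorithm, process smallest node first
Order: [1, 2, 0, 3, 4]


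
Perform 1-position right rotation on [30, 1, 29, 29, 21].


Right rotate by 1: [21, 30, 1, 29, 29]


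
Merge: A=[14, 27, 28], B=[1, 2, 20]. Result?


Compare heads, take smaller each step.
Merged: [1, 2, 14, 20, 27, 28]


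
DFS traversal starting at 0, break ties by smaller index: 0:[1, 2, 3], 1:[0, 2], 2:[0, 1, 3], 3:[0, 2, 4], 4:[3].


DFS stack-based: start with [0]
Visit order: [0, 1, 2, 3, 4]


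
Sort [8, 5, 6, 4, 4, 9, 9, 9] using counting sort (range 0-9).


Count array: [0, 0, 0, 0, 2, 1, 1, 0, 1, 3]
Reconstruct: [4, 4, 5, 6, 8, 9, 9, 9]


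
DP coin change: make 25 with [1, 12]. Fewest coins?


dp[0]=0; dp[i]=1+min(dp[i-c] for c in coins)
...dp[20]=9, dp[21]=10, dp[22]=11, dp[23]=12, dp[24]=2, dp[25]=3
Minimum coins for 25 = 3


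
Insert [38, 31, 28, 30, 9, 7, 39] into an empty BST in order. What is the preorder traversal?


Root = 38; build tree by BST insertion.
Preorder traversal: [38, 31, 28, 9, 7, 30, 39]


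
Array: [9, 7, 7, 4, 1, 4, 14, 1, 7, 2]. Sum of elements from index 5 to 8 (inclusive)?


Prefix sums: [0, 9, 16, 23, 27, 28, 32, 46, 47, 54, 56]
Sum[5..8] = prefix[9] - prefix[5] = 54 - 28 = 26


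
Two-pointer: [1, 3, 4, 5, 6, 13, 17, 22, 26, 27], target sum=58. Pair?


Two pointers: lo=0, hi=9
No pair sums to 58


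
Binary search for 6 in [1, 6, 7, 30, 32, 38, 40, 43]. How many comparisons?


Search for 6:
[0,7] mid=3 arr[3]=30
[0,2] mid=1 arr[1]=6
Total: 2 comparisons


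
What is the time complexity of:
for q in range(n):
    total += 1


Per nesting level: O(n) = O(n)
Complexity: O(n)


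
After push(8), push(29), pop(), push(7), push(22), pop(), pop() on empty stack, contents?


push(8) -> [8]
push(29) -> [8, 29]
pop() returns 29 -> [8]
push(7) -> [8, 7]
push(22) -> [8, 7, 22]
pop() returns 22 -> [8, 7]
pop() returns 7 -> [8]
Final stack (bottom to top): [8]


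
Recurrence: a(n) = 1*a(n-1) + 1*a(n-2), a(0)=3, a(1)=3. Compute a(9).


Build bottom-up:
...a(7)=63, a(8)=102, a(9)=1*102+1*63=165


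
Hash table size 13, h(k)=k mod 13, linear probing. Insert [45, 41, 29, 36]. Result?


Insertions: 45->slot 6; 41->slot 2; 29->slot 3; 36->slot 10
Table: [None, None, 41, 29, None, None, 45, None, None, None, 36, None, None]


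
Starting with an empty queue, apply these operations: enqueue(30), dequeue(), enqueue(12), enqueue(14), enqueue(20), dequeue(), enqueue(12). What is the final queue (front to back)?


enqueue(30) -> [30]
dequeue() returns 30 -> []
enqueue(12) -> [12]
enqueue(14) -> [12, 14]
enqueue(20) -> [12, 14, 20]
dequeue() returns 12 -> [14, 20]
enqueue(12) -> [14, 20, 12]
Final queue (front to back): [14, 20, 12]


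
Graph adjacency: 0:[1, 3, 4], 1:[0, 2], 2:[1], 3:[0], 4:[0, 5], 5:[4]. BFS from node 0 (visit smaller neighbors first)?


BFS queue: start with [0]
Visit order: [0, 1, 3, 4, 2, 5]


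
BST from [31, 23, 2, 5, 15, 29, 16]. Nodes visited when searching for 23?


BST root = 31
Search for 23: compare at each node
Path: [31, 23]


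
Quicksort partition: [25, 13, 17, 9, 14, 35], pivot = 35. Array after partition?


Elements <= 35 go left of pivot.
Result: [25, 13, 17, 9, 14, 35], pivot at index 5


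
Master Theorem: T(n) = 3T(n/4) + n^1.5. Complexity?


a=3, b=4, c=1.5. log_4(3)=0.792 < c=1.5. Case 3: O(n^c) = O(n^1.500)
Complexity: O(n^1.500)


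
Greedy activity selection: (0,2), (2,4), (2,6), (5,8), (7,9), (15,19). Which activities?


Greedy: pick earliest-ending, then skip overlaps.
Selected (4 activities): [(0, 2), (2, 4), (5, 8), (15, 19)]


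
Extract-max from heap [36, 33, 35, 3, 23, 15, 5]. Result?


Max = 36
Replace root with last, heapify down
Resulting heap: [35, 33, 15, 3, 23, 5]


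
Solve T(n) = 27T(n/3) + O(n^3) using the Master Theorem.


a=27, b=3, c=3. log_3(27)=3 = c=3. Case 2: O(n^c log n) = O(n^3 log n)
Complexity: O(n^3 log n)


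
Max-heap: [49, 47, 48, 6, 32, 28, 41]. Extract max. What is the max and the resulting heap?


Max = 49
Replace root with last, heapify down
Resulting heap: [48, 47, 41, 6, 32, 28]


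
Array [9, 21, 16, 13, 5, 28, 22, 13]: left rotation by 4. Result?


Left rotate by 4: [5, 28, 22, 13, 9, 21, 16, 13]


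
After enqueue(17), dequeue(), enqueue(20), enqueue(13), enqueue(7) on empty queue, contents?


enqueue(17) -> [17]
dequeue() returns 17 -> []
enqueue(20) -> [20]
enqueue(13) -> [20, 13]
enqueue(7) -> [20, 13, 7]
Final queue (front to back): [20, 13, 7]


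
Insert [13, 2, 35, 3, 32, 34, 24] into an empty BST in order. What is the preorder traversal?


Root = 13; build tree by BST insertion.
Preorder traversal: [13, 2, 3, 35, 32, 24, 34]
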